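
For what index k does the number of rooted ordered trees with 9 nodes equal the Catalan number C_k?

A rooted plane tree on 9 nodes has 8 edges, and such trees are counted by C_8.

8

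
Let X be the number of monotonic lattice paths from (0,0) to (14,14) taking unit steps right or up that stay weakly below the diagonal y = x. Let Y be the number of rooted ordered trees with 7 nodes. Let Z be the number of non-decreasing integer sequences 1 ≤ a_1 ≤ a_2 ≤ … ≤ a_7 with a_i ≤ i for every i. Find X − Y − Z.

Sub-diagonal monotone paths from (0,0) to (14,14) biject with Dyck paths of semilength 14, giving C_14. So X = C_14 = 2674440.
A rooted plane tree on 7 nodes has 6 edges, and such trees are counted by C_6. So Y = C_6 = 132.
Weakly increasing sequences with a_i ≤ i biject with Dyck paths of semilength 7, so there are C_7. So Z = C_7 = 429.
X − Y − Z = 2674440 − 132 − 429 = 2673879.

2673879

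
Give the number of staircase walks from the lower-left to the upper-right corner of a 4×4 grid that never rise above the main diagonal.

Monotone paths in an n×n grid that stay weakly below the diagonal are counted by C_n; here n = 4.
C_4 = C_3 · 2(2·3+1)/(3+2) = 5 · 14/5 = 14.

14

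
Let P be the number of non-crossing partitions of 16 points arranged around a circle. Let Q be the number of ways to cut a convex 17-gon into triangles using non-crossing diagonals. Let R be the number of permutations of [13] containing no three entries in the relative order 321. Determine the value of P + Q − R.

44309615

Non-crossing partitions of an n-element set are counted by C_n; here n = 16. So P = C_16 = 35357670.
Triangulations of a convex m-gon are counted by C_{m−2}; with m = 17 this is C_15. So Q = C_15 = 9694845.
Permutations of [n] avoiding any single length-3 pattern are counted by C_n; here n = 13. So R = C_13 = 742900.
P + Q − R = 35357670 + 9694845 − 742900 = 44309615.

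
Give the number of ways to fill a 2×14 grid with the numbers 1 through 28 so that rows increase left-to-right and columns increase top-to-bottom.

2674440

By the hook-length formula (or a Dyck-path bijection), SYT of shape 2×14 number C_14.
C_14 = C_13 · 2(2·13+1)/(13+2) = 742900 · 54/15 = 2674440.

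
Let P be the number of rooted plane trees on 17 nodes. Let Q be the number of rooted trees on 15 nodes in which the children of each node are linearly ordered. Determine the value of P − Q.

32683230

A rooted plane tree on 17 nodes has 16 edges, and such trees are counted by C_16. So P = C_16 = 35357670.
Rooted ordered (plane) trees on m nodes have m−1 edges and are counted by C_{m−1}; m = 15 gives C_14. So Q = C_14 = 2674440.
P − Q = 35357670 − 2674440 = 32683230.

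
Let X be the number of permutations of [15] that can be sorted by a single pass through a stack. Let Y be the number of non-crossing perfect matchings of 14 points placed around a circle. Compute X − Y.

Stack-sortable permutations are exactly the 231-avoiding ones, counted by C_n; here n = 15. So X = C_15 = 9694845.
Pairing 14 circle points by 7 non-crossing chords gives C_7 matchings. So Y = C_7 = 429.
X − Y = 9694845 − 429 = 9694416.

9694416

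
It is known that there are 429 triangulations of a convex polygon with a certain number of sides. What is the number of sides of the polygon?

9

Triangulations of a convex m-gon are counted by C_{m−2}; 429 = C_7.
So m − 2 = 7, giving m = 9 sides.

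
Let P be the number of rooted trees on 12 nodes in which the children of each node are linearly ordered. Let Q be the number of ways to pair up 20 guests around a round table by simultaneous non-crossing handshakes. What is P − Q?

A rooted plane tree on 12 nodes has 11 edges, and such trees are counted by C_11. So P = C_11 = 58786.
Non-crossing handshake pairings of 2n people are counted by C_n; 20 people gives n = 10. So Q = C_10 = 16796.
P − Q = 58786 − 16796 = 41990.

41990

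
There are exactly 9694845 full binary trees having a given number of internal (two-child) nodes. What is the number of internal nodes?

Full binary trees with n internal nodes are counted by C_n. The Catalan number equal to 9694845 is C_15.

15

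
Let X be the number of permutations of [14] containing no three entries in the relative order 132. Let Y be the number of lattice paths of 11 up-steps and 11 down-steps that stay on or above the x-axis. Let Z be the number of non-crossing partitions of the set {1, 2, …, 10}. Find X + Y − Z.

Permutations of [n] avoiding any single length-3 pattern are counted by C_n; here n = 14. So X = C_14 = 2674440.
A Dyck path with 11 up-steps and 11 down-steps has semilength 11, so there are C_11 of them. So Y = C_11 = 58786.
Non-crossing partitions of an n-element set are counted by C_n; here n = 10. So Z = C_10 = 16796.
X + Y − Z = 2674440 + 58786 − 16796 = 2716430.

2716430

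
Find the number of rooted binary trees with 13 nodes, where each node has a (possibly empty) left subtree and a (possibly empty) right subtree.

742900

There are C_n binary search tree shapes on n keys; with n = 13 that is C_13.
C_13 = C_12 · 2(2·12+1)/(12+2) = 208012 · 50/14 = 742900.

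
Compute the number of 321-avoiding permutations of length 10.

For any fixed pattern of length 3, the pattern-avoiding permutations of [10] number C_10.
C_10 = 16796.

16796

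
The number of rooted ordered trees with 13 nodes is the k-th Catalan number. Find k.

12

A rooted plane tree on 13 nodes has 12 edges, and such trees are counted by C_12.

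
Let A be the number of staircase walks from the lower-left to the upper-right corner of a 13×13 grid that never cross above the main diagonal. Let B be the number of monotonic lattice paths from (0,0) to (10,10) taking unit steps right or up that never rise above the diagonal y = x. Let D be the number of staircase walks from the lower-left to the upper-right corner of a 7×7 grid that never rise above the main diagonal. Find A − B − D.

725675

Sub-diagonal monotone paths from (0,0) to (13,13) biject with Dyck paths of semilength 13, giving C_13. So A = C_13 = 742900.
Monotone paths in an n×n grid that stay weakly below the diagonal are counted by C_n; here n = 10. So B = C_10 = 16796.
Monotone paths in an n×n grid that stay weakly below the diagonal are counted by C_n; here n = 7. So D = C_7 = 429.
A − B − D = 742900 − 16796 − 429 = 725675.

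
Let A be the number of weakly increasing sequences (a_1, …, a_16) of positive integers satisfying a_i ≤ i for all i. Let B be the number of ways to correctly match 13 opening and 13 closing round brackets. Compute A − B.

34614770

Such sub-staircase sequences of length n are counted by C_n; here n = 16. So A = C_16 = 35357670.
With 13 pairs the number of balanced bracket strings is the Catalan number C_13. So B = C_13 = 742900.
A − B = 35357670 − 742900 = 34614770.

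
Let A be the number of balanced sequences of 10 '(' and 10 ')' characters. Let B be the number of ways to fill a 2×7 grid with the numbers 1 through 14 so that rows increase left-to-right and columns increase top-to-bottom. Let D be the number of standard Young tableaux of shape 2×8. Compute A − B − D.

A balanced arrangement of 10 bracket pairs is a Dyck word of semilength 10, so the count is C_10. So A = C_10 = 16796.
By the hook-length formula (or a Dyck-path bijection), SYT of shape 2×7 number C_7. So B = C_7 = 429.
By the hook-length formula (or a Dyck-path bijection), SYT of shape 2×8 number C_8. So D = C_8 = 1430.
A − B − D = 16796 − 429 − 1430 = 14937.

14937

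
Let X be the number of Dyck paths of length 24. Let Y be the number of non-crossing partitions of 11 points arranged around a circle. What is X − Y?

149226

Dyck paths of semilength n (length 2n) are counted by C_n; here n = 12. So X = C_12 = 208012.
Non-crossing partitions of an n-element set are counted by C_n; here n = 11. So Y = C_11 = 58786.
X − Y = 208012 − 58786 = 149226.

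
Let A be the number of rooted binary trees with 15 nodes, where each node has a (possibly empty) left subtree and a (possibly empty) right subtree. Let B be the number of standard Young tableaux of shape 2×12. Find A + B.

9902857

There are C_n binary search tree shapes on n keys; with n = 15 that is C_15. So A = C_15 = 9694845.
Standard Young tableaux of shape 2×n are counted by C_n; here n = 12. So B = C_12 = 208012.
A + B = 9694845 + 208012 = 9902857.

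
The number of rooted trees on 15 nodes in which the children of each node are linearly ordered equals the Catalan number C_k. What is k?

14

A rooted plane tree on 15 nodes has 14 edges, and such trees are counted by C_14.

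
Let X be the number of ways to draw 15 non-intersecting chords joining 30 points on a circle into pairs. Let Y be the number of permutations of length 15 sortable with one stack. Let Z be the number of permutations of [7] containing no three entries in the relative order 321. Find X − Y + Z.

Pairing 30 circle points by 15 non-crossing chords gives C_15 matchings. So X = C_15 = 9694845.
Stack-sortable permutations are exactly the 231-avoiding ones, counted by C_n; here n = 15. So Y = C_15 = 9694845.
Permutations of [n] avoiding any single length-3 pattern are counted by C_n; here n = 7. So Z = C_7 = 429.
X − Y + Z = 9694845 − 9694845 + 429 = 429.

429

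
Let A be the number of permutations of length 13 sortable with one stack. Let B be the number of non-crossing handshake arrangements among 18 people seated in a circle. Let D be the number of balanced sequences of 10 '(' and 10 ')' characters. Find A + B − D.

By Knuth's characterisation, the stack-sortable permutations of length 13 are the 231-avoiders, numbering C_13. So A = C_13 = 742900.
Non-crossing handshake pairings of 2n people are counted by C_n; 18 people gives n = 9. So B = C_9 = 4862.
With 10 pairs the number of balanced bracket strings is the Catalan number C_10. So D = C_10 = 16796.
A + B − D = 742900 + 4862 − 16796 = 730966.

730966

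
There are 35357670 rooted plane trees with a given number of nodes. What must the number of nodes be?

17

Rooted ordered trees on m nodes are counted by C_{m−1}. The Catalan number equal to 35357670 is C_16.
So the index is 16, and the number of nodes is 16 + 1 = 17.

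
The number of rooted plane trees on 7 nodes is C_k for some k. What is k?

6

Rooted ordered (plane) trees on m nodes have m−1 edges and are counted by C_{m−1}; m = 7 gives C_6.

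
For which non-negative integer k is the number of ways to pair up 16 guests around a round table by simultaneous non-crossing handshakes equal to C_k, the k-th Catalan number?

Non-crossing handshake pairings of 2n people are counted by C_n; 16 people gives n = 8.

8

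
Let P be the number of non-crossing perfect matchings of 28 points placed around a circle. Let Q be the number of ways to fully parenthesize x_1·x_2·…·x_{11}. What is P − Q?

2657644

Pairing 28 circle points by 14 non-crossing chords gives C_14 matchings. So P = C_14 = 2674440.
Bracketing 11 factors into binary products is counted by C_{11−1} = C_10. So Q = C_10 = 16796.
P − Q = 2674440 − 16796 = 2657644.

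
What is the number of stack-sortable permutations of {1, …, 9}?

Stack-sortable permutations are exactly the 231-avoiding ones, counted by C_n; here n = 9.
C_9 = C_8 · 2(2·8+1)/(8+2) = 1430 · 34/10 = 4862.

4862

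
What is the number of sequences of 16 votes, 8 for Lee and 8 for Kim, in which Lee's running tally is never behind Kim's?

1430

Ballot sequences with n votes each where one side never trails are Dyck words, counted by C_n; here n = 8.
C_8 = C(16,8)/9 = 12870/9 = 1430.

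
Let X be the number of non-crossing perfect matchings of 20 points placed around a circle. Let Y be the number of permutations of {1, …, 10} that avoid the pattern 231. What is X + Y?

Non-crossing perfect matchings of 2n points on a circle are counted by C_n; with 20 points, n = 10. So X = C_10 = 16796.
Permutations of [n] avoiding any single length-3 pattern are counted by C_n; here n = 10. So Y = C_10 = 16796.
X + Y = 16796 + 16796 = 33592.

33592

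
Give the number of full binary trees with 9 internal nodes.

The number of full binary trees on 9 internal nodes is the Catalan number C_9.
C_9 = C_8 · 2(2·8+1)/(8+2) = 1430 · 34/10 = 4862.

4862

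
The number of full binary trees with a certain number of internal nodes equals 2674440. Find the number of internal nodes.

Full binary trees with n internal nodes are counted by C_n, and C_14 = 2674440.

14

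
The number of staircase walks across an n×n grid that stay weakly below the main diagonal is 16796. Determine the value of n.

Such diagonal-avoiding paths in an n×n grid are counted by C_n. The Catalan number equal to 16796 is C_10.

10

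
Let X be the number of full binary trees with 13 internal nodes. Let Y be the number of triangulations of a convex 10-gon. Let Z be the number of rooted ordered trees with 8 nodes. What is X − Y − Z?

741041

The number of full binary trees on 13 internal nodes is the Catalan number C_13. So X = C_13 = 742900.
The number of triangulations of a 10-gon is the Catalan number C_8 (index = sides − 2). So Y = C_8 = 1430.
A rooted plane tree on 8 nodes has 7 edges, and such trees are counted by C_7. So Z = C_7 = 429.
X − Y − Z = 742900 − 1430 − 429 = 741041.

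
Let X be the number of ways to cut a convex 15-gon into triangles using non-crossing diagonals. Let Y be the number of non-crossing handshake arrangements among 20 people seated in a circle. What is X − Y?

A convex 15-gon is triangulated into 13 triangles, and the number of such triangulations is the Catalan number C_{15−2} = C_13. So X = C_13 = 742900.
Non-crossing handshake pairings of 2n people are counted by C_n; 20 people gives n = 10. So Y = C_10 = 16796.
X − Y = 742900 − 16796 = 726104.

726104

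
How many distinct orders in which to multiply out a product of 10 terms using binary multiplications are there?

Parenthesizations of m factors correspond to full binary trees with m leaves, counted by C_{m−1}; m = 10 gives C_9.
C_9 = C(18,9)/10 = 48620/10 = 4862.

4862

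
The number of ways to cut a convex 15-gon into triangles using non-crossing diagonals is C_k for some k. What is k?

13

A convex 15-gon is triangulated into 13 triangles, and the number of such triangulations is the Catalan number C_{15−2} = C_13.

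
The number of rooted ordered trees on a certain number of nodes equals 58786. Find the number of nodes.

12

Rooted ordered trees on m nodes are counted by C_{m−1}; 58786 = C_11.
So the index is 11, and the number of nodes is 11 + 1 = 12.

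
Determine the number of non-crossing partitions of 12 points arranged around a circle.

The non-crossing partitions of [12] form a lattice of size C_12.
C_12 = C(24,12)/13 = 2704156/13 = 208012.

208012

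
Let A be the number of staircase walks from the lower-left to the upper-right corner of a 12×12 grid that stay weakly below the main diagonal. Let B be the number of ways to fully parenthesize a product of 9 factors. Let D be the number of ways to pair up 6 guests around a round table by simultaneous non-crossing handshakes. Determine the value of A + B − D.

209437

Sub-diagonal monotone paths from (0,0) to (12,12) biject with Dyck paths of semilength 12, giving C_12. So A = C_12 = 208012.
Bracketing 9 factors into binary products is counted by C_{9−1} = C_8. So B = C_8 = 1430.
Non-crossing handshake pairings of 2n people are counted by C_n; 6 people gives n = 3. So D = C_3 = 5.
A + B − D = 208012 + 1430 − 5 = 209437.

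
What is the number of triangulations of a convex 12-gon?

The number of triangulations of a 12-gon is the Catalan number C_10 (index = sides − 2).
C_10 = C_9 · 2(2·9+1)/(9+2) = 4862 · 38/11 = 16796.

16796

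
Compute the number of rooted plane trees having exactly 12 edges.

Rooted ordered trees with n edges are counted by C_n; here n = 12.
C_12 = C(24,12)/13 = 2704156/13 = 208012.

208012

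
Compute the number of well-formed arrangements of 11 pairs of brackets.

58786

Balanced strings of n pairs of brackets are counted by C_n; here n = 11.
C_11 = C(22,11)/12 = 705432/12 = 58786.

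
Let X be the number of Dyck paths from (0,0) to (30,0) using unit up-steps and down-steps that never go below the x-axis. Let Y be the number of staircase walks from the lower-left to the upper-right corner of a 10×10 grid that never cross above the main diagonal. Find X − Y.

Paths of 15 up- and 15 down-steps that never dip below the axis are Dyck paths; their count is C_15. So X = C_15 = 9694845.
Sub-diagonal monotone paths from (0,0) to (10,10) biject with Dyck paths of semilength 10, giving C_10. So Y = C_10 = 16796.
X − Y = 9694845 − 16796 = 9678049.

9678049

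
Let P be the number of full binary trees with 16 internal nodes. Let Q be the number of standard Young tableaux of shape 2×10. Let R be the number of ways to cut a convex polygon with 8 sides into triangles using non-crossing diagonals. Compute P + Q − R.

35374334

The number of full binary trees on 16 internal nodes is the Catalan number C_16. So P = C_16 = 35357670.
By the hook-length formula (or a Dyck-path bijection), SYT of shape 2×10 number C_10. So Q = C_10 = 16796.
Triangulations of a convex m-gon are counted by C_{m−2}; with m = 8 this is C_6. So R = C_6 = 132.
P + Q − R = 35357670 + 16796 − 132 = 35374334.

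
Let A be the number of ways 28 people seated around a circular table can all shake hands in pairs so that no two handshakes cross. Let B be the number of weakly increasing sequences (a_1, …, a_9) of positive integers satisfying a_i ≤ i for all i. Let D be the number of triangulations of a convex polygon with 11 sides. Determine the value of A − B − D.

2664716

With 28 = 2·14 people, non-crossing handshake pairings are non-crossing perfect matchings on a circle, counted by C_14. So A = C_14 = 2674440.
Weakly increasing sequences with a_i ≤ i biject with Dyck paths of semilength 9, so there are C_9. So B = C_9 = 4862.
The number of triangulations of an 11-gon is the Catalan number C_9 (index = sides − 2). So D = C_9 = 4862.
A − B − D = 2674440 − 4862 − 4862 = 2664716.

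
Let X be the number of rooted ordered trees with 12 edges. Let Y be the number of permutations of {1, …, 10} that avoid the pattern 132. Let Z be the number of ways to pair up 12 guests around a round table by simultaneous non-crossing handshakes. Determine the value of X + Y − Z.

224676

A rooted plane tree with 12 edges has 13 nodes, and the count is C_12. So X = C_12 = 208012.
Permutations of [n] avoiding any single length-3 pattern are counted by C_n; here n = 10. So Y = C_10 = 16796.
With 12 = 2·6 people, non-crossing handshake pairings are non-crossing perfect matchings on a circle, counted by C_6. So Z = C_6 = 132.
X + Y − Z = 208012 + 16796 − 132 = 224676.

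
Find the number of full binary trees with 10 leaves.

4862

A full binary tree with L leaves has L−1 internal nodes and is counted by C_{L−1}; L = 10 gives C_9.
C_9 = C_8 · 2(2·8+1)/(8+2) = 1430 · 34/10 = 4862.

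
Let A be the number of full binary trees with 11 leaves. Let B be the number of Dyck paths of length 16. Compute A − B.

15366

Full binary trees with 11 leaves have 11−1 = 10 internal nodes, so there are C_10 of them. So A = C_10 = 16796.
A Dyck path with 8 up-steps and 8 down-steps has semilength 8, so there are C_8 of them. So B = C_8 = 1430.
A − B = 16796 − 1430 = 15366.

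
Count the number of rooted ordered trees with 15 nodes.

2674440

A rooted plane tree on 15 nodes has 14 edges, and such trees are counted by C_14.
C_14 = C(28,14)/15 = 40116600/15 = 2674440.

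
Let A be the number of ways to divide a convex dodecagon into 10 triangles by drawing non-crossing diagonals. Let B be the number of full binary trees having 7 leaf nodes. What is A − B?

16664

Triangulations of a convex m-gon are counted by C_{m−2}; with m = 12 this is C_10. So A = C_10 = 16796.
Full binary trees with 7 leaves have 7−1 = 6 internal nodes, so there are C_6 of them. So B = C_6 = 132.
A − B = 16796 − 132 = 16664.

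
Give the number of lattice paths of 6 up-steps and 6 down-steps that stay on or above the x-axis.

Dyck paths of semilength n (length 2n) are counted by C_n; here n = 6.
C_6 = C(12,6)/7 = 924/7 = 132.

132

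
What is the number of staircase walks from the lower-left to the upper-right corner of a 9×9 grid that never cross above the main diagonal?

4862

Monotone paths in an n×n grid that stay weakly below the diagonal are counted by C_n; here n = 9.
C_9 = C(18,9)/10 = 48620/10 = 4862.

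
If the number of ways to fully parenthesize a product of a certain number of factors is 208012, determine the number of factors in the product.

Parenthesizations of m factors are counted by C_{m−1}; 208012 = C_12.
So the index is 12, and the number of factors is 12 + 1 = 13.

13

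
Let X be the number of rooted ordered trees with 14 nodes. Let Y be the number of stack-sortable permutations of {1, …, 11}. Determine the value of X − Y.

Rooted ordered (plane) trees on m nodes have m−1 edges and are counted by C_{m−1}; m = 14 gives C_13. So X = C_13 = 742900.
By Knuth's characterisation, the stack-sortable permutations of length 11 are the 231-avoiders, numbering C_11. So Y = C_11 = 58786.
X − Y = 742900 − 58786 = 684114.

684114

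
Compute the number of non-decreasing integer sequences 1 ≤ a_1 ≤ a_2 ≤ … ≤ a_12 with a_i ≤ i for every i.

Such sub-staircase sequences of length n are counted by C_n; here n = 12.
C_12 = C(24,12)/13 = 2704156/13 = 208012.

208012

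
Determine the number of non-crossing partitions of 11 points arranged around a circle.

The non-crossing partitions of [11] form a lattice of size C_11.
C_11 = C_10 · 2(2·10+1)/(10+2) = 16796 · 42/12 = 58786.

58786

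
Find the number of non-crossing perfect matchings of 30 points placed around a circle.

Non-crossing perfect matchings of 2n points on a circle are counted by C_n; with 30 points, n = 15.
C_15 = C(30,15)/16 = 155117520/16 = 9694845.

9694845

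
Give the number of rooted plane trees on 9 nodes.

A rooted plane tree on 9 nodes has 8 edges, and such trees are counted by C_8.
C_8 = C(16,8)/9 = 12870/9 = 1430.

1430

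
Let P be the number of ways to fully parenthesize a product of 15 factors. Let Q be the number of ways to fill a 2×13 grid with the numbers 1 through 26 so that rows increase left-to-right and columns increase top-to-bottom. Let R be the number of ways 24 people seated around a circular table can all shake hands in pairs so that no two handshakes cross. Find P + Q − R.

3209328

Parenthesizations of m factors correspond to full binary trees with m leaves, counted by C_{m−1}; m = 15 gives C_14. So P = C_14 = 2674440.
Standard Young tableaux of shape 2×n are counted by C_n; here n = 13. So Q = C_13 = 742900.
With 24 = 2·12 people, non-crossing handshake pairings are non-crossing perfect matchings on a circle, counted by C_12. So R = C_12 = 208012.
P + Q − R = 2674440 + 742900 − 208012 = 3209328.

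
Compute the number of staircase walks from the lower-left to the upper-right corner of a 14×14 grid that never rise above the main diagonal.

Monotone paths in an n×n grid that stay weakly below the diagonal are counted by C_n; here n = 14.
C_14 = C(28,14)/15 = 40116600/15 = 2674440.

2674440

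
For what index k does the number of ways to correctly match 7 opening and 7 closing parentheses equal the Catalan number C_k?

7

Balanced strings of n pairs of brackets are counted by C_n; here n = 7.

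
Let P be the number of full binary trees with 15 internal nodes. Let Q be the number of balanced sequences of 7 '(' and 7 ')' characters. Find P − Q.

Full binary trees with n internal nodes are counted by C_n; here n = 15. So P = C_15 = 9694845.
With 7 pairs the number of balanced bracket strings is the Catalan number C_7. So Q = C_7 = 429.
P − Q = 9694845 − 429 = 9694416.

9694416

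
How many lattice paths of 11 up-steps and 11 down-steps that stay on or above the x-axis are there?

Paths of 11 up- and 11 down-steps that never dip below the axis are Dyck paths; their count is C_11.
C_11 = 58786.

58786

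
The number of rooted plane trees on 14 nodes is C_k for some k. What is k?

13

Rooted ordered (plane) trees on m nodes have m−1 edges and are counted by C_{m−1}; m = 14 gives C_13.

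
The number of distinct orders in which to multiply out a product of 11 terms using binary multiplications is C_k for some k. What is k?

Bracketing 11 factors into binary products is counted by C_{11−1} = C_10.

10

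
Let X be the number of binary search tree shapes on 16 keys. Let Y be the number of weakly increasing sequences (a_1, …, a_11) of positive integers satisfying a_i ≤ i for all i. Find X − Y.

Rooted binary trees with 16 nodes (each child slot possibly empty) number C_16. So X = C_16 = 35357670.
Such sub-staircase sequences of length n are counted by C_n; here n = 11. So Y = C_11 = 58786.
X − Y = 35357670 − 58786 = 35298884.

35298884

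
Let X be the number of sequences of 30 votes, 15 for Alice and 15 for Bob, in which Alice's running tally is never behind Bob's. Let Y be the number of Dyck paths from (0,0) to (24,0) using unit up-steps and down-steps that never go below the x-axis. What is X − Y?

9486833

Reading a vote for the leader as '(' and for the other as ')' turns such a sequence into a balanced string of 15 pairs, so the count is C_15. So X = C_15 = 9694845.
Paths of 12 up- and 12 down-steps that never dip below the axis are Dyck paths; their count is C_12. So Y = C_12 = 208012.
X − Y = 9694845 − 208012 = 9486833.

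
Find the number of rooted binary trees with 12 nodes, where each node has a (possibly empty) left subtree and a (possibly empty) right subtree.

208012

There are C_n binary search tree shapes on n keys; with n = 12 that is C_12.
C_12 = C(24,12)/13 = 2704156/13 = 208012.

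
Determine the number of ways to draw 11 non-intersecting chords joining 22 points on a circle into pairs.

58786

Non-crossing perfect matchings of 2n points on a circle are counted by C_n; with 22 points, n = 11.
C_11 = C(22,11)/12 = 705432/12 = 58786.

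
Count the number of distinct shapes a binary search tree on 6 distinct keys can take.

Rooted binary trees with 6 nodes (each child slot possibly empty) number C_6.
C_6 = 132.

132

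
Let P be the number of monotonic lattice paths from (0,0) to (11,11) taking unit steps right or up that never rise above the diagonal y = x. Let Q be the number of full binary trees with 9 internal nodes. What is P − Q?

53924

Sub-diagonal monotone paths from (0,0) to (11,11) biject with Dyck paths of semilength 11, giving C_11. So P = C_11 = 58786.
Full binary trees with n internal nodes are counted by C_n; here n = 9. So Q = C_9 = 4862.
P − Q = 58786 − 4862 = 53924.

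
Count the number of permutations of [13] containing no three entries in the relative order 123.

For any fixed pattern of length 3, the pattern-avoiding permutations of [13] number C_13.
C_13 = 742900.

742900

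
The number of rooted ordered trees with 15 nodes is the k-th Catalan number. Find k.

A rooted plane tree on 15 nodes has 14 edges, and such trees are counted by C_14.

14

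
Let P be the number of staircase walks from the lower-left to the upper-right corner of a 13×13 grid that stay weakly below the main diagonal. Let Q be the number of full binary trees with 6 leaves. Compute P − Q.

742858

Monotone paths in an n×n grid that stay weakly below the diagonal are counted by C_n; here n = 13. So P = C_13 = 742900.
A full binary tree with L leaves has L−1 internal nodes and is counted by C_{L−1}; L = 6 gives C_5. So Q = C_5 = 42.
P − Q = 742900 − 42 = 742858.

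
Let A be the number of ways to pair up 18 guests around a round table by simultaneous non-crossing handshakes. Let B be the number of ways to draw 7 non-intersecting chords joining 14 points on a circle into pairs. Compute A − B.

With 18 = 2·9 people, non-crossing handshake pairings are non-crossing perfect matchings on a circle, counted by C_9. So A = C_9 = 4862.
Non-crossing perfect matchings of 2n points on a circle are counted by C_n; with 14 points, n = 7. So B = C_7 = 429.
A − B = 4862 − 429 = 4433.

4433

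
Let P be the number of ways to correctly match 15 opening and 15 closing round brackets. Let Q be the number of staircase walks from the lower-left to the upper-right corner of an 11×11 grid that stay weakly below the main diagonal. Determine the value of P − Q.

Balanced strings of n pairs of brackets are counted by C_n; here n = 15. So P = C_15 = 9694845.
Monotone paths in an n×n grid that stay weakly below the diagonal are counted by C_n; here n = 11. So Q = C_11 = 58786.
P − Q = 9694845 − 58786 = 9636059.

9636059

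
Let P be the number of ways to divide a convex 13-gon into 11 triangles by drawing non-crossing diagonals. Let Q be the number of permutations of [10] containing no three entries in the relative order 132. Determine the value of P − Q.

41990

The number of triangulations of a 13-gon is the Catalan number C_11 (index = sides − 2). So P = C_11 = 58786.
Permutations of [n] avoiding any single length-3 pattern are counted by C_n; here n = 10. So Q = C_10 = 16796.
P − Q = 58786 − 16796 = 41990.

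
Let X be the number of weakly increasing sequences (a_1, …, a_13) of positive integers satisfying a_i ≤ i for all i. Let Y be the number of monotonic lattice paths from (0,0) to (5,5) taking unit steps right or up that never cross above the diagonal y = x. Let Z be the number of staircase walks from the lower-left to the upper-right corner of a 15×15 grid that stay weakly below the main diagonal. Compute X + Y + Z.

10437787

Such sub-staircase sequences of length n are counted by C_n; here n = 13. So X = C_13 = 742900.
Monotone paths in an n×n grid that stay weakly below the diagonal are counted by C_n; here n = 5. So Y = C_5 = 42.
Monotone paths in an n×n grid that stay weakly below the diagonal are counted by C_n; here n = 15. So Z = C_15 = 9694845.
X + Y + Z = 742900 + 42 + 9694845 = 10437787.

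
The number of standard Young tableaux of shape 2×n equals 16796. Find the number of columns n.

Standard Young tableaux of shape 2×n are counted by C_n, and C_10 = 16796.

10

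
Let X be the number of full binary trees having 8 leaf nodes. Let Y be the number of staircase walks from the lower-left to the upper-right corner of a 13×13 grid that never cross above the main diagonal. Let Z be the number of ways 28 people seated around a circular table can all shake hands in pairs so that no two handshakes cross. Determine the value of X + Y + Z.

Full binary trees with 8 leaves have 8−1 = 7 internal nodes, so there are C_7 of them. So X = C_7 = 429.
Monotone paths in an n×n grid that stay weakly below the diagonal are counted by C_n; here n = 13. So Y = C_13 = 742900.
With 28 = 2·14 people, non-crossing handshake pairings are non-crossing perfect matchings on a circle, counted by C_14. So Z = C_14 = 2674440.
X + Y + Z = 429 + 742900 + 2674440 = 3417769.

3417769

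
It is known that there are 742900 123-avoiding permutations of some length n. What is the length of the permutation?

Permutations of [n] avoiding a fixed length-3 pattern are counted by C_n. The Catalan number equal to 742900 is C_13.

13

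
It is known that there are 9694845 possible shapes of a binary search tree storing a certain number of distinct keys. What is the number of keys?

15

Binary search tree shapes on n keys are counted by C_n. Since C_15 = 9694845, the index is 15.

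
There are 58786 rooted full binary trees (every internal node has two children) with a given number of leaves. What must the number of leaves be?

Full binary trees with L leaves are counted by C_{L−1}, and C_11 = 58786.
So the index is 11, and the number of leaves is 11 + 1 = 12.

12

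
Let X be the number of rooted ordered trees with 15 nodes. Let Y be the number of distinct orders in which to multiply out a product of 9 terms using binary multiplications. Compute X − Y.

2673010

Rooted ordered (plane) trees on m nodes have m−1 edges and are counted by C_{m−1}; m = 15 gives C_14. So X = C_14 = 2674440.
Ways to associate a product of 9 factors correspond to binary trees on 9 leaves, so the count is C_8. So Y = C_8 = 1430.
X − Y = 2674440 − 1430 = 2673010.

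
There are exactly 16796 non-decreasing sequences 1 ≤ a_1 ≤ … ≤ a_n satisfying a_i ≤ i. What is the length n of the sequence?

Such sub-staircase sequences of length n are counted by C_n. The Catalan number equal to 16796 is C_10.

10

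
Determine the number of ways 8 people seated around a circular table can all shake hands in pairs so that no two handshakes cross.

14

Non-crossing handshake pairings of 2n people are counted by C_n; 8 people gives n = 4.
C_4 = 14.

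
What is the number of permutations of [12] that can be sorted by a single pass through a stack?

208012

By Knuth's characterisation, the stack-sortable permutations of length 12 are the 231-avoiders, numbering C_12.
C_12 = 208012.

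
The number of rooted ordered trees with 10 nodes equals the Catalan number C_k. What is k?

9

Rooted ordered (plane) trees on m nodes have m−1 edges and are counted by C_{m−1}; m = 10 gives C_9.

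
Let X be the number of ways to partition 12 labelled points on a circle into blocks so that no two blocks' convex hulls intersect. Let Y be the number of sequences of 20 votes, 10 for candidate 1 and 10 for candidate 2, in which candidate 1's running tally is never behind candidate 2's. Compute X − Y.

The non-crossing partitions of [12] form a lattice of size C_12. So X = C_12 = 208012.
Reading a vote for the leader as '(' and for the other as ')' turns such a sequence into a balanced string of 10 pairs, so the count is C_10. So Y = C_10 = 16796.
X − Y = 208012 − 16796 = 191216.

191216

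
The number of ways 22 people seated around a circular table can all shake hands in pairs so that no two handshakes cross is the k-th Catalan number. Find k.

11

Non-crossing handshake pairings of 2n people are counted by C_n; 22 people gives n = 11.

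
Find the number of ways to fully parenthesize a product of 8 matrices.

Parenthesizations of m factors correspond to full binary trees with m leaves, counted by C_{m−1}; m = 8 gives C_7.
C_7 = 429.

429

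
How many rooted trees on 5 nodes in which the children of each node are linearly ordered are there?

14

A rooted plane tree on 5 nodes has 4 edges, and such trees are counted by C_4.
C_4 = C(8,4)/5 = 70/5 = 14.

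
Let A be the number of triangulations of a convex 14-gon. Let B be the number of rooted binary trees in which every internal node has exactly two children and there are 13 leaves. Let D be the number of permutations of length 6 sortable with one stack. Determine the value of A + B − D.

415892

The number of triangulations of a 14-gon is the Catalan number C_12 (index = sides − 2). So A = C_12 = 208012.
Full binary trees with 13 leaves have 13−1 = 12 internal nodes, so there are C_12 of them. So B = C_12 = 208012.
By Knuth's characterisation, the stack-sortable permutations of length 6 are the 231-avoiders, numbering C_6. So D = C_6 = 132.
A + B − D = 208012 + 208012 − 132 = 415892.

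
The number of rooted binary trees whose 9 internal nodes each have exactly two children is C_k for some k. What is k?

9

The number of full binary trees on 9 internal nodes is the Catalan number C_9.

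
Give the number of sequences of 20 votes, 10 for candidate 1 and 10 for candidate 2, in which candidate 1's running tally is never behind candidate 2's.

Reading a vote for the leader as '(' and for the other as ')' turns such a sequence into a balanced string of 10 pairs, so the count is C_10.
C_10 = C(20,10)/11 = 184756/11 = 16796.

16796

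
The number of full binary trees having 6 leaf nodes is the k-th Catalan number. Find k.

A full binary tree with L leaves has L−1 internal nodes and is counted by C_{L−1}; L = 6 gives C_5.

5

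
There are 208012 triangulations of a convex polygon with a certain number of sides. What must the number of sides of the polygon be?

Triangulations of a convex m-gon are counted by C_{m−2}. Since C_12 = 208012, the index is 12.
So m − 2 = 12, giving m = 14 sides.

14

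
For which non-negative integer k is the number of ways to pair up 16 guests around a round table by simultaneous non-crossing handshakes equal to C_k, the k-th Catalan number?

Non-crossing handshake pairings of 2n people are counted by C_n; 16 people gives n = 8.

8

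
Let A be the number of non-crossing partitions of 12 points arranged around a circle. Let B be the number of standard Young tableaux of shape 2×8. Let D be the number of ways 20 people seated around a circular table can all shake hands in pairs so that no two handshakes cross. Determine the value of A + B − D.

192646

Non-crossing partitions of an n-element set are counted by C_n; here n = 12. So A = C_12 = 208012.
Standard Young tableaux of shape 2×n are counted by C_n; here n = 8. So B = C_8 = 1430.
Non-crossing handshake pairings of 2n people are counted by C_n; 20 people gives n = 10. So D = C_10 = 16796.
A + B − D = 208012 + 1430 − 16796 = 192646.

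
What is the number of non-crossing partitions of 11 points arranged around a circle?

58786

Non-crossing partitions of an n-element set are counted by C_n; here n = 11.
C_11 = C(22,11)/12 = 705432/12 = 58786.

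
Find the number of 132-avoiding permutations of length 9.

Permutations of [n] avoiding any single length-3 pattern are counted by C_n; here n = 9.
C_9 = 4862.

4862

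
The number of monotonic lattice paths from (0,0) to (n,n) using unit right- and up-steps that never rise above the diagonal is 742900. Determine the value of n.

Such diagonal-avoiding paths in an n×n grid are counted by C_n, and C_13 = 742900.

13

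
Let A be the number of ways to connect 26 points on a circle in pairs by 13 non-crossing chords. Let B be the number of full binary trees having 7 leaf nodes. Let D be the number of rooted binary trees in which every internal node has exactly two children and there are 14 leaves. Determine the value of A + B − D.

Pairing 26 circle points by 13 non-crossing chords gives C_13 matchings. So A = C_13 = 742900.
A full binary tree with L leaves has L−1 internal nodes and is counted by C_{L−1}; L = 7 gives C_6. So B = C_6 = 132.
Full binary trees with 14 leaves have 14−1 = 13 internal nodes, so there are C_13 of them. So D = C_13 = 742900.
A + B − D = 742900 + 132 − 742900 = 132.

132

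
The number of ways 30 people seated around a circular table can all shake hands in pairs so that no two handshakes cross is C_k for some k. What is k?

15

With 30 = 2·15 people, non-crossing handshake pairings are non-crossing perfect matchings on a circle, counted by C_15.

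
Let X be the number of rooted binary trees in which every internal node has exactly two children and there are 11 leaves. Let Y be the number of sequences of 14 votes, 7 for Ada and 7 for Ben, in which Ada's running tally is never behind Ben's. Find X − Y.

16367

Full binary trees with 11 leaves have 11−1 = 10 internal nodes, so there are C_10 of them. So X = C_10 = 16796.
Ballot sequences with n votes each where one side never trails are Dyck words, counted by C_n; here n = 7. So Y = C_7 = 429.
X − Y = 16796 − 429 = 16367.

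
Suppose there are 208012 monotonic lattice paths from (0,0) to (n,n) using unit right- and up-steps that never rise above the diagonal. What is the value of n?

12

Such diagonal-avoiding paths in an n×n grid are counted by C_n. Since C_12 = 208012, the index is 12.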